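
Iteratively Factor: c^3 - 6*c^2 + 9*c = (c - 3)*(c^2 - 3*c) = c*(c - 3)*(c - 3)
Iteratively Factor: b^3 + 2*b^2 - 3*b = (b + 3)*(b^2 - b) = (b - 1)*(b + 3)*(b)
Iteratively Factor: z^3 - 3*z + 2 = (z - 1)*(z^2 + z - 2) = (z - 1)*(z + 2)*(z - 1)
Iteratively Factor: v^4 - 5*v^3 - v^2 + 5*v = (v)*(v^3 - 5*v^2 - v + 5) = v*(v + 1)*(v^2 - 6*v + 5) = v*(v - 1)*(v + 1)*(v - 5)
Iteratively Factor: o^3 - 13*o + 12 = (o - 3)*(o^2 + 3*o - 4) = (o - 3)*(o + 4)*(o - 1)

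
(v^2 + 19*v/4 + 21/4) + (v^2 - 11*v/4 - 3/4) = 2*v^2 + 2*v + 9/2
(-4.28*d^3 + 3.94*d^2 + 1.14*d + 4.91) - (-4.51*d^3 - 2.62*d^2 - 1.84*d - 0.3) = 0.23*d^3 + 6.56*d^2 + 2.98*d + 5.21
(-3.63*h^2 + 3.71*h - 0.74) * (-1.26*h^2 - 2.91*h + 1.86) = 4.5738*h^4 + 5.8887*h^3 - 16.6155*h^2 + 9.054*h - 1.3764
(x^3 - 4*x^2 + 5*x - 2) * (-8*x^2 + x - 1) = -8*x^5 + 33*x^4 - 45*x^3 + 25*x^2 - 7*x + 2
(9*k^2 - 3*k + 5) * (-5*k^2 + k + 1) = -45*k^4 + 24*k^3 - 19*k^2 + 2*k + 5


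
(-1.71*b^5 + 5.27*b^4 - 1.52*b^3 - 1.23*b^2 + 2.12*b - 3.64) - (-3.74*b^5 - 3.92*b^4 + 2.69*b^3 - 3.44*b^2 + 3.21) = 2.03*b^5 + 9.19*b^4 - 4.21*b^3 + 2.21*b^2 + 2.12*b - 6.85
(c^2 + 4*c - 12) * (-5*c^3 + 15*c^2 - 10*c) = -5*c^5 - 5*c^4 + 110*c^3 - 220*c^2 + 120*c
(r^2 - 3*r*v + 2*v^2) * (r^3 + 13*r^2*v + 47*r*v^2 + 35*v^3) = r^5 + 10*r^4*v + 10*r^3*v^2 - 80*r^2*v^3 - 11*r*v^4 + 70*v^5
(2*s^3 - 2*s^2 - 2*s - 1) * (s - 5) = 2*s^4 - 12*s^3 + 8*s^2 + 9*s + 5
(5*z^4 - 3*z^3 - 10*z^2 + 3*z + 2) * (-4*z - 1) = -20*z^5 + 7*z^4 + 43*z^3 - 2*z^2 - 11*z - 2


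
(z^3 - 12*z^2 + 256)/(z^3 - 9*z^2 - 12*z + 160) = (z - 8)/(z - 5)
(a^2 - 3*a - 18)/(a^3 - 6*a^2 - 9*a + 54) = 1/(a - 3)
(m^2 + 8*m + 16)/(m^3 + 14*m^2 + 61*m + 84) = (m + 4)/(m^2 + 10*m + 21)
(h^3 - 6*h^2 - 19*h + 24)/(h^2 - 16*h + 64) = (h^2 + 2*h - 3)/(h - 8)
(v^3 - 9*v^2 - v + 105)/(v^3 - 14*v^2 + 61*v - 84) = (v^2 - 2*v - 15)/(v^2 - 7*v + 12)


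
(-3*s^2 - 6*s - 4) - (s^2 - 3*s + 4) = -4*s^2 - 3*s - 8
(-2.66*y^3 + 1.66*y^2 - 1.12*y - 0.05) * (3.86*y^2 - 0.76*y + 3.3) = -10.2676*y^5 + 8.4292*y^4 - 14.3628*y^3 + 6.1362*y^2 - 3.658*y - 0.165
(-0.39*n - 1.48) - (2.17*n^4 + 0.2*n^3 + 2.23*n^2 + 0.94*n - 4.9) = -2.17*n^4 - 0.2*n^3 - 2.23*n^2 - 1.33*n + 3.42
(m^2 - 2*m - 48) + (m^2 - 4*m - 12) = 2*m^2 - 6*m - 60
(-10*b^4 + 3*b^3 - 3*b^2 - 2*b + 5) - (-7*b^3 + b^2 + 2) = -10*b^4 + 10*b^3 - 4*b^2 - 2*b + 3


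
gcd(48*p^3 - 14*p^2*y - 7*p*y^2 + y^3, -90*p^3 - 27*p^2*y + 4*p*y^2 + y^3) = 3*p + y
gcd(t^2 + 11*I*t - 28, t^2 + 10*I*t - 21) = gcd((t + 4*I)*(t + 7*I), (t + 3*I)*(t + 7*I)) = t + 7*I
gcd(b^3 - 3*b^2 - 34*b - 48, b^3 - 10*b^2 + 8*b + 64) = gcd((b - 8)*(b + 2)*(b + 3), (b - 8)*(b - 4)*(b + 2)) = b^2 - 6*b - 16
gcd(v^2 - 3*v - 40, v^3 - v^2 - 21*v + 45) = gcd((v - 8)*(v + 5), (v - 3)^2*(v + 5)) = v + 5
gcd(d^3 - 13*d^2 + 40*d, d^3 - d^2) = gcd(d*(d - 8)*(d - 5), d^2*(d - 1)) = d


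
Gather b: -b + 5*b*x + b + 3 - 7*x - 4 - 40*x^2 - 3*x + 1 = 5*b*x - 40*x^2 - 10*x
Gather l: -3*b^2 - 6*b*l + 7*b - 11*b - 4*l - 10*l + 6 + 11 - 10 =-3*b^2 - 4*b + l*(-6*b - 14) + 7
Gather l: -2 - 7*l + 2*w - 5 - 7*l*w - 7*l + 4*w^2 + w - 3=l*(-7*w - 14) + 4*w^2 + 3*w - 10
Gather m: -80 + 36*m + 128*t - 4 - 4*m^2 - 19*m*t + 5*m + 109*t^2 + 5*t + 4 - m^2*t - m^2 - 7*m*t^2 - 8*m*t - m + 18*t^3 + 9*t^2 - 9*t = m^2*(-t - 5) + m*(-7*t^2 - 27*t + 40) + 18*t^3 + 118*t^2 + 124*t - 80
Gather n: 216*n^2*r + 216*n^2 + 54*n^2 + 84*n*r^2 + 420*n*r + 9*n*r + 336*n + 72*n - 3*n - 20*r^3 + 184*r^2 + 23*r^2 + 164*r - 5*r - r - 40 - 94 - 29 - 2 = n^2*(216*r + 270) + n*(84*r^2 + 429*r + 405) - 20*r^3 + 207*r^2 + 158*r - 165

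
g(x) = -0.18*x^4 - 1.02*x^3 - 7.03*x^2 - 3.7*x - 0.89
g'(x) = -0.72*x^3 - 3.06*x^2 - 14.06*x - 3.7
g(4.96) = -425.60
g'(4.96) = -236.58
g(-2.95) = -38.60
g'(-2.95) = 29.63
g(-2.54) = -27.62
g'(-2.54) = 24.07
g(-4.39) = -100.69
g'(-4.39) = 59.97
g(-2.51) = -26.91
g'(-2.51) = 23.70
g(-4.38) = -100.09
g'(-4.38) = 59.68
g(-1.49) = -8.50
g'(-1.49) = 12.84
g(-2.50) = -26.67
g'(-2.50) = 23.58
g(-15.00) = -7197.14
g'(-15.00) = 1948.70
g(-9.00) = -974.42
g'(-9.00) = 399.86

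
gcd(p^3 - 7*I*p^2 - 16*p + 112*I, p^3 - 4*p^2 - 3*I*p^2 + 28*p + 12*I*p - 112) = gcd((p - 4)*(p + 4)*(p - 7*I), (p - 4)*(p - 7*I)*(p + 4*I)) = p^2 + p*(-4 - 7*I) + 28*I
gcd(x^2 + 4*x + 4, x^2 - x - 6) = x + 2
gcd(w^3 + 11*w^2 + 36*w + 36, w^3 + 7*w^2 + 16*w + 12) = w^2 + 5*w + 6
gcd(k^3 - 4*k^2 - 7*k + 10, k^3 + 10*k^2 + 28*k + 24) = k + 2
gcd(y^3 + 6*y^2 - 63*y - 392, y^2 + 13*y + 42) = y + 7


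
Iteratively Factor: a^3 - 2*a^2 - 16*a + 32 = (a - 4)*(a^2 + 2*a - 8) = (a - 4)*(a - 2)*(a + 4)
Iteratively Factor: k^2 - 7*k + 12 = (k - 3)*(k - 4)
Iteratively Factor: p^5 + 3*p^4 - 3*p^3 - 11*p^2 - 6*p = (p + 1)*(p^4 + 2*p^3 - 5*p^2 - 6*p) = (p + 1)*(p + 3)*(p^3 - p^2 - 2*p) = (p + 1)^2*(p + 3)*(p^2 - 2*p) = (p - 2)*(p + 1)^2*(p + 3)*(p)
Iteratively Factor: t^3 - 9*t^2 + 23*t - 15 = (t - 1)*(t^2 - 8*t + 15) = (t - 5)*(t - 1)*(t - 3)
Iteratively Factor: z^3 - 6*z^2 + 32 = (z + 2)*(z^2 - 8*z + 16) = (z - 4)*(z + 2)*(z - 4)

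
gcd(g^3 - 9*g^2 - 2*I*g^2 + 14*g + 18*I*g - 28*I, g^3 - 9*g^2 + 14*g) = g^2 - 9*g + 14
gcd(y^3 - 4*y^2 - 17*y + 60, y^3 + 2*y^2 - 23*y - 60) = y^2 - y - 20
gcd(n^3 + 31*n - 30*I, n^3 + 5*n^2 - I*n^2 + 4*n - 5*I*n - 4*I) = n - I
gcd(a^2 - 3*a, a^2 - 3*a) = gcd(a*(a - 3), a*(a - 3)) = a^2 - 3*a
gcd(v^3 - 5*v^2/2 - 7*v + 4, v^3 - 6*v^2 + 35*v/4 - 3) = v^2 - 9*v/2 + 2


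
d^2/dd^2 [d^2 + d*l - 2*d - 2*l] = 2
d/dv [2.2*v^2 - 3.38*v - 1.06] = 4.4*v - 3.38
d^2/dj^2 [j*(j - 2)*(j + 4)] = 6*j + 4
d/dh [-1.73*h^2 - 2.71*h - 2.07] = -3.46*h - 2.71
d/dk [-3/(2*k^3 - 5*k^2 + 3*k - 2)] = 3*(6*k^2 - 10*k + 3)/(2*k^3 - 5*k^2 + 3*k - 2)^2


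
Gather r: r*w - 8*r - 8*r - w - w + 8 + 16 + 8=r*(w - 16) - 2*w + 32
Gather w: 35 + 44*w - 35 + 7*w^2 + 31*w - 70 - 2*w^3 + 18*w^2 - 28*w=-2*w^3 + 25*w^2 + 47*w - 70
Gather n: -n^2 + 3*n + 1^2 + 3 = -n^2 + 3*n + 4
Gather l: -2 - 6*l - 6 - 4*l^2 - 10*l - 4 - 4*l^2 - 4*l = -8*l^2 - 20*l - 12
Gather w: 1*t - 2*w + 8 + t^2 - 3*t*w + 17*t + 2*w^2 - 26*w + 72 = t^2 + 18*t + 2*w^2 + w*(-3*t - 28) + 80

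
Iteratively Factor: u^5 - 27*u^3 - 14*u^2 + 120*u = (u + 4)*(u^4 - 4*u^3 - 11*u^2 + 30*u) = (u + 3)*(u + 4)*(u^3 - 7*u^2 + 10*u) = (u - 5)*(u + 3)*(u + 4)*(u^2 - 2*u) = u*(u - 5)*(u + 3)*(u + 4)*(u - 2)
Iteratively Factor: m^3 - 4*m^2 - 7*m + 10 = (m + 2)*(m^2 - 6*m + 5) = (m - 1)*(m + 2)*(m - 5)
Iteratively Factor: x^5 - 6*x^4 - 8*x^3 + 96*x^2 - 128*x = (x - 4)*(x^4 - 2*x^3 - 16*x^2 + 32*x) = (x - 4)*(x - 2)*(x^3 - 16*x) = (x - 4)*(x - 2)*(x + 4)*(x^2 - 4*x) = (x - 4)^2*(x - 2)*(x + 4)*(x)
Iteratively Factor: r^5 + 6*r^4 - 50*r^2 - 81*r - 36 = (r + 1)*(r^4 + 5*r^3 - 5*r^2 - 45*r - 36) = (r + 1)*(r + 4)*(r^3 + r^2 - 9*r - 9) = (r + 1)*(r + 3)*(r + 4)*(r^2 - 2*r - 3) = (r - 3)*(r + 1)*(r + 3)*(r + 4)*(r + 1)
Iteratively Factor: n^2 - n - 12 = (n - 4)*(n + 3)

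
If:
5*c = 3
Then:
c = 3/5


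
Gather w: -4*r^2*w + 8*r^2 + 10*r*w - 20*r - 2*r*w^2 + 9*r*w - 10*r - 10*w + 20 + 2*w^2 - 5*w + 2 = 8*r^2 - 30*r + w^2*(2 - 2*r) + w*(-4*r^2 + 19*r - 15) + 22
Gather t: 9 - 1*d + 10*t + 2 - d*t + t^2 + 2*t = -d + t^2 + t*(12 - d) + 11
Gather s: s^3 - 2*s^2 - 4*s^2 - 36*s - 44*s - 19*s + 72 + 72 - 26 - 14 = s^3 - 6*s^2 - 99*s + 104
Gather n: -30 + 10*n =10*n - 30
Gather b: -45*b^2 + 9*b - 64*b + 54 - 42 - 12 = -45*b^2 - 55*b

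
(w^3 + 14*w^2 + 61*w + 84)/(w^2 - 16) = (w^2 + 10*w + 21)/(w - 4)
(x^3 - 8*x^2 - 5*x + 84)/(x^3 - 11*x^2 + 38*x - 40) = (x^2 - 4*x - 21)/(x^2 - 7*x + 10)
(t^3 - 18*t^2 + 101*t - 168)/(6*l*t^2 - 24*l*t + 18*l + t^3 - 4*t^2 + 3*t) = (t^2 - 15*t + 56)/(6*l*t - 6*l + t^2 - t)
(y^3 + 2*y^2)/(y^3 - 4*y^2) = (y + 2)/(y - 4)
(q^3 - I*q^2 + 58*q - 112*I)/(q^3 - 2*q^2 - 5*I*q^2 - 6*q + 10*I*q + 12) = (q^2 + I*q + 56)/(q^2 - q*(2 + 3*I) + 6*I)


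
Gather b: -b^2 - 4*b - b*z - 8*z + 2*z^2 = -b^2 + b*(-z - 4) + 2*z^2 - 8*z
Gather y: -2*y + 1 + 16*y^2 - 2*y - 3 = 16*y^2 - 4*y - 2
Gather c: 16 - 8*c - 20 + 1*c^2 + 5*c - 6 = c^2 - 3*c - 10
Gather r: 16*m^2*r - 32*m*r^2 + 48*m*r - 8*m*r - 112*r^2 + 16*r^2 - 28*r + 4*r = r^2*(-32*m - 96) + r*(16*m^2 + 40*m - 24)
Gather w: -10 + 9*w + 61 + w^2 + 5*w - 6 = w^2 + 14*w + 45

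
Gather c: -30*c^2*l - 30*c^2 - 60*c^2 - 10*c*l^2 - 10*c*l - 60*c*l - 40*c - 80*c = c^2*(-30*l - 90) + c*(-10*l^2 - 70*l - 120)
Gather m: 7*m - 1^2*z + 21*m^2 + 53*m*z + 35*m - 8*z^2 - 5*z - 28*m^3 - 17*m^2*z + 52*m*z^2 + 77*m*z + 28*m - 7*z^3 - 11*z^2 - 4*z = -28*m^3 + m^2*(21 - 17*z) + m*(52*z^2 + 130*z + 70) - 7*z^3 - 19*z^2 - 10*z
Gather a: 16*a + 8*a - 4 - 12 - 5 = 24*a - 21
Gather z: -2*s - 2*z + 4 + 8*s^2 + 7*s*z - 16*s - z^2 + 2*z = 8*s^2 + 7*s*z - 18*s - z^2 + 4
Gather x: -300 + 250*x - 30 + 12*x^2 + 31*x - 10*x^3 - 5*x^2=-10*x^3 + 7*x^2 + 281*x - 330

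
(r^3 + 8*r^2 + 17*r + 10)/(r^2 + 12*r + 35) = (r^2 + 3*r + 2)/(r + 7)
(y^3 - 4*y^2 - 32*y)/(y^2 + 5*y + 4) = y*(y - 8)/(y + 1)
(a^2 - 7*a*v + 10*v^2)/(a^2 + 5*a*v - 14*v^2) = (a - 5*v)/(a + 7*v)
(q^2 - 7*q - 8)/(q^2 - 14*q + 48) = (q + 1)/(q - 6)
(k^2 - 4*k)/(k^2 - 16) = k/(k + 4)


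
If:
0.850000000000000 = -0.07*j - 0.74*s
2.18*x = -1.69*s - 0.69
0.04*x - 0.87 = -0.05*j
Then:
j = 16.00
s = -2.66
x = 1.75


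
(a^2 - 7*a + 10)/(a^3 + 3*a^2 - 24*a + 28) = (a - 5)/(a^2 + 5*a - 14)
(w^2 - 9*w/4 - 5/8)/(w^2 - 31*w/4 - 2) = (w - 5/2)/(w - 8)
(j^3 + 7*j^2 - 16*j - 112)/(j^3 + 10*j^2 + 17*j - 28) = (j - 4)/(j - 1)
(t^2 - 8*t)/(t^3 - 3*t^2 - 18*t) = (8 - t)/(-t^2 + 3*t + 18)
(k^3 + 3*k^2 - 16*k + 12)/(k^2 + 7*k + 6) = (k^2 - 3*k + 2)/(k + 1)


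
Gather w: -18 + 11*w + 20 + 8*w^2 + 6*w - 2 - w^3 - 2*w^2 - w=-w^3 + 6*w^2 + 16*w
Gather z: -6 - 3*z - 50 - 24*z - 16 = -27*z - 72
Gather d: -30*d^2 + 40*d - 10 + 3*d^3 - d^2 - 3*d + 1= 3*d^3 - 31*d^2 + 37*d - 9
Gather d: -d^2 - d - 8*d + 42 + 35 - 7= -d^2 - 9*d + 70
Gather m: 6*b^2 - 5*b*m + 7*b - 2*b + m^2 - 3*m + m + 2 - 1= 6*b^2 + 5*b + m^2 + m*(-5*b - 2) + 1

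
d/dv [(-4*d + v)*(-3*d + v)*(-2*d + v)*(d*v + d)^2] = d^2*(v + 1)*(-2*(2*d - v)*(3*d - v)*(4*d - v) + (2*d - v)*(3*d - v)*(v + 1) + (2*d - v)*(4*d - v)*(v + 1) + (3*d - v)*(4*d - v)*(v + 1))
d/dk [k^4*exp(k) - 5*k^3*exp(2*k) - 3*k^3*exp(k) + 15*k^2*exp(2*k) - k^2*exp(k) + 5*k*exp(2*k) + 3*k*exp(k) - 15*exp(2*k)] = (k^4 - 10*k^3*exp(k) + k^3 + 15*k^2*exp(k) - 10*k^2 + 40*k*exp(k) + k - 25*exp(k) + 3)*exp(k)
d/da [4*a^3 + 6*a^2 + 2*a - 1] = 12*a^2 + 12*a + 2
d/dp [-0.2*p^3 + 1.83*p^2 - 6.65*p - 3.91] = -0.6*p^2 + 3.66*p - 6.65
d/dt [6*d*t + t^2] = 6*d + 2*t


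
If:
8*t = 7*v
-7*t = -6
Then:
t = 6/7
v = 48/49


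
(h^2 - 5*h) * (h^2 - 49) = h^4 - 5*h^3 - 49*h^2 + 245*h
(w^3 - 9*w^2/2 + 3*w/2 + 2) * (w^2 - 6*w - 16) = w^5 - 21*w^4/2 + 25*w^3/2 + 65*w^2 - 36*w - 32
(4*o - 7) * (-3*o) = -12*o^2 + 21*o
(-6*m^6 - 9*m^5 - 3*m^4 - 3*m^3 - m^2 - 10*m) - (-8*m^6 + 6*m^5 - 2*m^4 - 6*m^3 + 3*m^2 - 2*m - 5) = 2*m^6 - 15*m^5 - m^4 + 3*m^3 - 4*m^2 - 8*m + 5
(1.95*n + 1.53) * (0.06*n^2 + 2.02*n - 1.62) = 0.117*n^3 + 4.0308*n^2 - 0.0684*n - 2.4786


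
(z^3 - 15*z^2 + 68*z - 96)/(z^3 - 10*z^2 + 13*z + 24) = (z - 4)/(z + 1)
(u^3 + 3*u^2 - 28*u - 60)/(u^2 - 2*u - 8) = (u^2 + u - 30)/(u - 4)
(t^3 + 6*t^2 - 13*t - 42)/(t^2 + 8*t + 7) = (t^2 - t - 6)/(t + 1)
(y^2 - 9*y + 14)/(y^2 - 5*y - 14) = (y - 2)/(y + 2)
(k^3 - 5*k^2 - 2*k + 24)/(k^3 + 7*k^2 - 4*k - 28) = (k^2 - 7*k + 12)/(k^2 + 5*k - 14)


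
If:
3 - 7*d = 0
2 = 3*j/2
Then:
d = 3/7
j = 4/3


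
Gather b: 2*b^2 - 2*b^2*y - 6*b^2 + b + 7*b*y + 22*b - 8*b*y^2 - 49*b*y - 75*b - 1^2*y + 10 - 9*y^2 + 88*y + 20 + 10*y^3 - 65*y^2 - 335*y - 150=b^2*(-2*y - 4) + b*(-8*y^2 - 42*y - 52) + 10*y^3 - 74*y^2 - 248*y - 120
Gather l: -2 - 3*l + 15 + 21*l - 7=18*l + 6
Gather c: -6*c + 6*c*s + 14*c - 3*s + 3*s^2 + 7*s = c*(6*s + 8) + 3*s^2 + 4*s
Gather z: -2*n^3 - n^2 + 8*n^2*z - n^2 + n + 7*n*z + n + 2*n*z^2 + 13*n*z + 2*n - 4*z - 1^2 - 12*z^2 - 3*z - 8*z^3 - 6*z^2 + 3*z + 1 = -2*n^3 - 2*n^2 + 4*n - 8*z^3 + z^2*(2*n - 18) + z*(8*n^2 + 20*n - 4)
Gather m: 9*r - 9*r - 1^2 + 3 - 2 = 0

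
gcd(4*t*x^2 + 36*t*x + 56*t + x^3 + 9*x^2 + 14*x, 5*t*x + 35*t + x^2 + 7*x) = x + 7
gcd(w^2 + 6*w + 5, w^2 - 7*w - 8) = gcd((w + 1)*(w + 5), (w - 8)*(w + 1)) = w + 1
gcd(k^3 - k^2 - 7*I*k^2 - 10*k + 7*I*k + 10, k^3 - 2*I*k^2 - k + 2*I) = k^2 + k*(-1 - 2*I) + 2*I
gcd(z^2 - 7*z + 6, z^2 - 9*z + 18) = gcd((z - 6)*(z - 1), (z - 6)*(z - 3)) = z - 6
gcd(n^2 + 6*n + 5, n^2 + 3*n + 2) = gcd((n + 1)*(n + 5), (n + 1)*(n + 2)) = n + 1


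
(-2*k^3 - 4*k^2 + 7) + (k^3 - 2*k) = -k^3 - 4*k^2 - 2*k + 7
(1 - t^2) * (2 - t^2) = t^4 - 3*t^2 + 2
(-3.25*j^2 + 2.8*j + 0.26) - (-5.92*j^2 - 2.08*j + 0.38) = 2.67*j^2 + 4.88*j - 0.12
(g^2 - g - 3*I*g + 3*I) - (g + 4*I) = g^2 - 2*g - 3*I*g - I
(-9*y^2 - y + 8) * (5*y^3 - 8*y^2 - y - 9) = -45*y^5 + 67*y^4 + 57*y^3 + 18*y^2 + y - 72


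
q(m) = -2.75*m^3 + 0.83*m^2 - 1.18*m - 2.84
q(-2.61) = 54.79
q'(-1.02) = -11.46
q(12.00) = -4649.48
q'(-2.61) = -61.71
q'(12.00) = -1169.26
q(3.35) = -100.87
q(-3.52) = 131.54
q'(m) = -8.25*m^2 + 1.66*m - 1.18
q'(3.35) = -88.20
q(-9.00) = 2079.76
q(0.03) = -2.87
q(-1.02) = 2.15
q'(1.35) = -13.97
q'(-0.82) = -8.09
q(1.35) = -9.69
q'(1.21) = -11.25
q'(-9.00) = -684.37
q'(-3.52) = -109.24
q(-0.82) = 0.20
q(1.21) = -7.92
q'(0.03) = -1.14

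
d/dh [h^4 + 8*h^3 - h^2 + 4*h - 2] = 4*h^3 + 24*h^2 - 2*h + 4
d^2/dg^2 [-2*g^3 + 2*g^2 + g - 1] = 4 - 12*g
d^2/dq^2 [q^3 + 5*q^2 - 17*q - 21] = 6*q + 10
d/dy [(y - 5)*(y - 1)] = 2*y - 6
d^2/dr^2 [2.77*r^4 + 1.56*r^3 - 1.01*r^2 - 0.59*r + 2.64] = 33.24*r^2 + 9.36*r - 2.02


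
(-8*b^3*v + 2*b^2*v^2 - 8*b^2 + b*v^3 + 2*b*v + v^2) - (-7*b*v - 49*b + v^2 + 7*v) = -8*b^3*v + 2*b^2*v^2 - 8*b^2 + b*v^3 + 9*b*v + 49*b - 7*v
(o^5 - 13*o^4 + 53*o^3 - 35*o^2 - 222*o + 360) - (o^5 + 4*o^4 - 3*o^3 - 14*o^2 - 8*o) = -17*o^4 + 56*o^3 - 21*o^2 - 214*o + 360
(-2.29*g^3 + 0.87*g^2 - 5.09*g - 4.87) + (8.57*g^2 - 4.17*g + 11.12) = -2.29*g^3 + 9.44*g^2 - 9.26*g + 6.25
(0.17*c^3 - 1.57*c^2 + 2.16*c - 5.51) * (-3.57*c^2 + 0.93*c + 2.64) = -0.6069*c^5 + 5.763*c^4 - 8.7225*c^3 + 17.5347*c^2 + 0.578100000000001*c - 14.5464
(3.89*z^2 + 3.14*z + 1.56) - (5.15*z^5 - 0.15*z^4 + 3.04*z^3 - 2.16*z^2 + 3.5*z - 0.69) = -5.15*z^5 + 0.15*z^4 - 3.04*z^3 + 6.05*z^2 - 0.36*z + 2.25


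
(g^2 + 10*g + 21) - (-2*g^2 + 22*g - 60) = 3*g^2 - 12*g + 81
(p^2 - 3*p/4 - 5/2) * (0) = 0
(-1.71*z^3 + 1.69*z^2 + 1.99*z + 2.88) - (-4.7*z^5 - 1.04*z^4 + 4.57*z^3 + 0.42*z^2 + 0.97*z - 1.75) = 4.7*z^5 + 1.04*z^4 - 6.28*z^3 + 1.27*z^2 + 1.02*z + 4.63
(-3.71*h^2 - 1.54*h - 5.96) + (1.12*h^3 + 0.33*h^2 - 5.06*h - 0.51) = 1.12*h^3 - 3.38*h^2 - 6.6*h - 6.47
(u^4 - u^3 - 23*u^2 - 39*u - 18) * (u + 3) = u^5 + 2*u^4 - 26*u^3 - 108*u^2 - 135*u - 54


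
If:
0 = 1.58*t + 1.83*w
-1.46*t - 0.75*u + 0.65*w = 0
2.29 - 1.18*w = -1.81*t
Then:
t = -0.81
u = 2.18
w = 0.70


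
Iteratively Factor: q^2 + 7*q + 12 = (q + 3)*(q + 4)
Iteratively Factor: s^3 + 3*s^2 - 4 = (s + 2)*(s^2 + s - 2) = (s - 1)*(s + 2)*(s + 2)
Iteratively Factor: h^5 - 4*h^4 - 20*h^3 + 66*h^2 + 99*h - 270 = (h - 5)*(h^4 + h^3 - 15*h^2 - 9*h + 54) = (h - 5)*(h + 3)*(h^3 - 2*h^2 - 9*h + 18) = (h - 5)*(h - 2)*(h + 3)*(h^2 - 9) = (h - 5)*(h - 3)*(h - 2)*(h + 3)*(h + 3)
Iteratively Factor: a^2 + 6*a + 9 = (a + 3)*(a + 3)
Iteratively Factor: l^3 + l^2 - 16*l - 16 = (l + 1)*(l^2 - 16) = (l + 1)*(l + 4)*(l - 4)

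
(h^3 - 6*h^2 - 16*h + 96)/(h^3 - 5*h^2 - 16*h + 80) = (h - 6)/(h - 5)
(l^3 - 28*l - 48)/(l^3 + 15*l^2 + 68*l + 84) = (l^2 - 2*l - 24)/(l^2 + 13*l + 42)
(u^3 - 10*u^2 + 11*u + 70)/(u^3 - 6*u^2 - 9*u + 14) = (u - 5)/(u - 1)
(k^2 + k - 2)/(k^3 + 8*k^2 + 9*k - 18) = (k + 2)/(k^2 + 9*k + 18)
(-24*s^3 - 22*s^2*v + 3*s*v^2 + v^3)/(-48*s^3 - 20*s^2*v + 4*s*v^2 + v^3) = (s + v)/(2*s + v)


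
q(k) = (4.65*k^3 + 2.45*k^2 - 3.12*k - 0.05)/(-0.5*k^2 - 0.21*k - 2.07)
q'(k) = (1.0*k + 0.21)*(4.65*k^3 + 2.45*k^2 - 3.12*k - 0.05)/(-0.5*k^2 - 0.21*k - 2.07)^2 + (13.95*k^2 + 4.9*k - 3.12)/(-0.5*k^2 - 0.21*k - 2.07) = (-2.325*k^4 - 1.953*k^3 - 30.951*k^2 - 10.193*k + 6.4479)/(0.25*k^4 + 0.21*k^3 + 2.1141*k^2 + 0.8694*k + 4.2849)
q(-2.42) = 9.81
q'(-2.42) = -10.03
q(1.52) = -4.85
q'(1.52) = -7.95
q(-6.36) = 51.40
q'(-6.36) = -10.20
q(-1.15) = 0.12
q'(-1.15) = -3.85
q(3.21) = -21.40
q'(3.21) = -10.53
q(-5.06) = 37.94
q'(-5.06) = -10.52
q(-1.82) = 4.27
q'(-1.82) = -8.16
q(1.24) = -2.81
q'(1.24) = -6.56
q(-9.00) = 77.76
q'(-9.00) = -9.81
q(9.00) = -80.08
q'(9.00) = -9.75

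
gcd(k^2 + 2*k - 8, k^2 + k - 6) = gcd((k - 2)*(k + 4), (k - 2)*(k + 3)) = k - 2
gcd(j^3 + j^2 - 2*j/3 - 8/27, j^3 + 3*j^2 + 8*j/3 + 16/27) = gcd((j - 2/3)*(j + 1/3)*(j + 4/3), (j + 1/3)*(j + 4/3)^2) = j^2 + 5*j/3 + 4/9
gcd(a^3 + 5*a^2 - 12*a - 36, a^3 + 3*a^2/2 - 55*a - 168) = a + 6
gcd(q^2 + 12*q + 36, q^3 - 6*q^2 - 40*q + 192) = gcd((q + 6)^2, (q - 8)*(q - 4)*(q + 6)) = q + 6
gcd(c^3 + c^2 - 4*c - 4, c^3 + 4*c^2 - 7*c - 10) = c^2 - c - 2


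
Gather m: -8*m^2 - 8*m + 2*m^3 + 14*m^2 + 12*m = 2*m^3 + 6*m^2 + 4*m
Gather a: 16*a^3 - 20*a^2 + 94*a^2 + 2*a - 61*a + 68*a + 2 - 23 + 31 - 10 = 16*a^3 + 74*a^2 + 9*a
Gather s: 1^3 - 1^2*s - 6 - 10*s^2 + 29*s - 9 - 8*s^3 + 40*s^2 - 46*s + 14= -8*s^3 + 30*s^2 - 18*s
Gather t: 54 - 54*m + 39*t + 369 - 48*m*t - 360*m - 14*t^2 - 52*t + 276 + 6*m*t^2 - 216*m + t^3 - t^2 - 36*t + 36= -630*m + t^3 + t^2*(6*m - 15) + t*(-48*m - 49) + 735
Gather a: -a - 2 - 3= -a - 5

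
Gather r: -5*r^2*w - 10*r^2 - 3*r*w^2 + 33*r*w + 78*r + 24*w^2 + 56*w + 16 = r^2*(-5*w - 10) + r*(-3*w^2 + 33*w + 78) + 24*w^2 + 56*w + 16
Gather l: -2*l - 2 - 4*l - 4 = -6*l - 6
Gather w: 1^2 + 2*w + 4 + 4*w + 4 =6*w + 9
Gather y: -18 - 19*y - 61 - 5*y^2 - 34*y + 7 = -5*y^2 - 53*y - 72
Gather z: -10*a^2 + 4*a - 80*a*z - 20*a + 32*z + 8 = -10*a^2 - 16*a + z*(32 - 80*a) + 8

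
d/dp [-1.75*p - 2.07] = -1.75000000000000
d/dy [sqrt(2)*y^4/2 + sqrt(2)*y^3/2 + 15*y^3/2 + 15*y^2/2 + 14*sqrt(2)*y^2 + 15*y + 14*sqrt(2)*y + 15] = 2*sqrt(2)*y^3 + 3*sqrt(2)*y^2/2 + 45*y^2/2 + 15*y + 28*sqrt(2)*y + 15 + 14*sqrt(2)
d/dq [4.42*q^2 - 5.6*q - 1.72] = 8.84*q - 5.6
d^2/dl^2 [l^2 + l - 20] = 2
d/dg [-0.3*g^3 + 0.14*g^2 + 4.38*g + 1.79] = -0.9*g^2 + 0.28*g + 4.38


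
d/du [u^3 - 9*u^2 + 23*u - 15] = 3*u^2 - 18*u + 23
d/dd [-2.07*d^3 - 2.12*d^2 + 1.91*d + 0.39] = -6.21*d^2 - 4.24*d + 1.91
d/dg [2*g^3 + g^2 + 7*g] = 6*g^2 + 2*g + 7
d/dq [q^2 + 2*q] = 2*q + 2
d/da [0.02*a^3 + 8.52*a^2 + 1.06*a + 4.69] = 0.06*a^2 + 17.04*a + 1.06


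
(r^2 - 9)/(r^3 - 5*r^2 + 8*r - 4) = (r^2 - 9)/(r^3 - 5*r^2 + 8*r - 4)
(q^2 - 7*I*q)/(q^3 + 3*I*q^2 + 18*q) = (q - 7*I)/(q^2 + 3*I*q + 18)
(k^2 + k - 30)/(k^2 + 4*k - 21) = (k^2 + k - 30)/(k^2 + 4*k - 21)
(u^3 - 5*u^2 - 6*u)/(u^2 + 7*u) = (u^2 - 5*u - 6)/(u + 7)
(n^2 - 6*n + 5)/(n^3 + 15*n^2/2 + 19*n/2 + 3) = 2*(n^2 - 6*n + 5)/(2*n^3 + 15*n^2 + 19*n + 6)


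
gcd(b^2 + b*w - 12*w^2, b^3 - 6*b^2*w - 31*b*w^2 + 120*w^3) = -b + 3*w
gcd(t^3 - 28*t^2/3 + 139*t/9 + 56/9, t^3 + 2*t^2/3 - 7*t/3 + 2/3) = 1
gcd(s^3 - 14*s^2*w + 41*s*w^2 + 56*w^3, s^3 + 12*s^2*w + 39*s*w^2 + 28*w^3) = s + w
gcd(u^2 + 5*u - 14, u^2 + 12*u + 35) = u + 7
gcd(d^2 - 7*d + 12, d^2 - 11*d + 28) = d - 4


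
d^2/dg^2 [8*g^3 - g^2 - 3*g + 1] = 48*g - 2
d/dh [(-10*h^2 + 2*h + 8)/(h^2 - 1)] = -2/(h^2 + 2*h + 1)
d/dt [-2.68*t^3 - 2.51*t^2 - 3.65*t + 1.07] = -8.04*t^2 - 5.02*t - 3.65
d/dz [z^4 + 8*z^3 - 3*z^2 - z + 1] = 4*z^3 + 24*z^2 - 6*z - 1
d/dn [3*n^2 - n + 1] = 6*n - 1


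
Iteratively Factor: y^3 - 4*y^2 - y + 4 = (y - 4)*(y^2 - 1) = (y - 4)*(y + 1)*(y - 1)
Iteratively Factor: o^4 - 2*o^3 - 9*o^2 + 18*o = (o)*(o^3 - 2*o^2 - 9*o + 18) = o*(o - 2)*(o^2 - 9) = o*(o - 2)*(o + 3)*(o - 3)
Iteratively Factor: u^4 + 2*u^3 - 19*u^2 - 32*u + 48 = (u + 4)*(u^3 - 2*u^2 - 11*u + 12) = (u - 1)*(u + 4)*(u^2 - u - 12) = (u - 4)*(u - 1)*(u + 4)*(u + 3)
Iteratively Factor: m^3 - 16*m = (m - 4)*(m^2 + 4*m) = (m - 4)*(m + 4)*(m)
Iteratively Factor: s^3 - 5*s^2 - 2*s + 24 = (s - 3)*(s^2 - 2*s - 8) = (s - 3)*(s + 2)*(s - 4)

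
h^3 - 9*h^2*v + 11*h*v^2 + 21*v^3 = (h - 7*v)*(h - 3*v)*(h + v)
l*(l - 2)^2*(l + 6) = l^4 + 2*l^3 - 20*l^2 + 24*l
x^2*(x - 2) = x^3 - 2*x^2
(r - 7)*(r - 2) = r^2 - 9*r + 14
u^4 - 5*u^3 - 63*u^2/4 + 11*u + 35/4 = (u - 7)*(u - 1)*(u + 1/2)*(u + 5/2)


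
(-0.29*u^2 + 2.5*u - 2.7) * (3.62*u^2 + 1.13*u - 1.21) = -1.0498*u^4 + 8.7223*u^3 - 6.5981*u^2 - 6.076*u + 3.267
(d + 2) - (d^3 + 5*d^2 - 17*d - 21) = -d^3 - 5*d^2 + 18*d + 23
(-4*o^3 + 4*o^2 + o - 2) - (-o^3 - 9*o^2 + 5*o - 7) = -3*o^3 + 13*o^2 - 4*o + 5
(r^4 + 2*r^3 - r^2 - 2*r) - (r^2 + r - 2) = r^4 + 2*r^3 - 2*r^2 - 3*r + 2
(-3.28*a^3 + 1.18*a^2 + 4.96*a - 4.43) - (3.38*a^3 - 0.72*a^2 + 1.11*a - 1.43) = -6.66*a^3 + 1.9*a^2 + 3.85*a - 3.0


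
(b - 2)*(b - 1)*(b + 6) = b^3 + 3*b^2 - 16*b + 12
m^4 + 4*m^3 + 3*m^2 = m^2*(m + 1)*(m + 3)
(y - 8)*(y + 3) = y^2 - 5*y - 24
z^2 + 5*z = z*(z + 5)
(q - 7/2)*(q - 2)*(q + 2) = q^3 - 7*q^2/2 - 4*q + 14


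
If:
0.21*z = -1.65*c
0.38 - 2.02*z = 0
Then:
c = -0.02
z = 0.19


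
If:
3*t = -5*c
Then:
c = -3*t/5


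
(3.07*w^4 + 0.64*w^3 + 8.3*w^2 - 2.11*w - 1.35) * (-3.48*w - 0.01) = -10.6836*w^5 - 2.2579*w^4 - 28.8904*w^3 + 7.2598*w^2 + 4.7191*w + 0.0135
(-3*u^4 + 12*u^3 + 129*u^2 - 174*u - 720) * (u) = -3*u^5 + 12*u^4 + 129*u^3 - 174*u^2 - 720*u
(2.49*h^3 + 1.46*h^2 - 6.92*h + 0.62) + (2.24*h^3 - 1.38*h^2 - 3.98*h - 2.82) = 4.73*h^3 + 0.0800000000000001*h^2 - 10.9*h - 2.2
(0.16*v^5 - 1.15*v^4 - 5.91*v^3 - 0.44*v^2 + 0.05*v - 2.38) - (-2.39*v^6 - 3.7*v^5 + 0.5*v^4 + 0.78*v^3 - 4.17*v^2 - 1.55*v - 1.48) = 2.39*v^6 + 3.86*v^5 - 1.65*v^4 - 6.69*v^3 + 3.73*v^2 + 1.6*v - 0.9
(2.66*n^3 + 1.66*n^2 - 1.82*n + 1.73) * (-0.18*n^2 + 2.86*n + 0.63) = -0.4788*n^5 + 7.3088*n^4 + 6.751*n^3 - 4.4708*n^2 + 3.8012*n + 1.0899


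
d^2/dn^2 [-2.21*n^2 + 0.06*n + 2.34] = -4.42000000000000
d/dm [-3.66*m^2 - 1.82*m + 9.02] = -7.32*m - 1.82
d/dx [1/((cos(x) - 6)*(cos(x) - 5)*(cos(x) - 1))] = (-3*sin(x)^2 - 24*cos(x) + 44)*sin(x)/((cos(x) - 6)^2*(cos(x) - 5)^2*(cos(x) - 1)^2)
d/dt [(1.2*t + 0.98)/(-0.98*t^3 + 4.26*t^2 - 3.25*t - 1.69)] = (2.352*t^3 - 2.2308*t^2 - 8.3496*t + 1.157)/(0.9604*t^6 - 8.3496*t^5 + 24.5176*t^4 - 24.3776*t^3 - 3.8363*t^2 + 10.985*t + 2.8561)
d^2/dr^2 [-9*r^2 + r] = -18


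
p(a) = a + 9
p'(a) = 1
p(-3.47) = 5.53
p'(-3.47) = 1.00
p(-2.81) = 6.19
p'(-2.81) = 1.00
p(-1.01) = 7.99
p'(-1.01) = 1.00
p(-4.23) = 4.77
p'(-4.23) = 1.00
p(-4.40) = 4.60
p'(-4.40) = 1.00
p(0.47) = 9.47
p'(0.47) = 1.00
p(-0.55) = 8.45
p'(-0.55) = 1.00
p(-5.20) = 3.80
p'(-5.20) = 1.00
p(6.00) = 15.00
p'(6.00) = 1.00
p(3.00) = 12.00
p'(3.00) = 1.00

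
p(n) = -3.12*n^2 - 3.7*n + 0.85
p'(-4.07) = 21.70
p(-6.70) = -114.42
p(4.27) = -71.84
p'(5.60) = -38.64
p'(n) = -6.24*n - 3.7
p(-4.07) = -35.77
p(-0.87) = 1.71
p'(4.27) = -30.34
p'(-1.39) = 4.97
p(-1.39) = -0.04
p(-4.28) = -40.47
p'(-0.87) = 1.73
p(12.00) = -492.83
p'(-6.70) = 38.11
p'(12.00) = -78.58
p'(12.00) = -78.58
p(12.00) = -492.83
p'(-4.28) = 23.01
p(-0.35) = 1.76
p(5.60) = -117.71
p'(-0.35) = -1.52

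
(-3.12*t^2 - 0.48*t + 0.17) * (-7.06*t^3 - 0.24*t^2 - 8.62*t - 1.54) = 22.0272*t^5 + 4.1376*t^4 + 25.8094*t^3 + 8.9016*t^2 - 0.7262*t - 0.2618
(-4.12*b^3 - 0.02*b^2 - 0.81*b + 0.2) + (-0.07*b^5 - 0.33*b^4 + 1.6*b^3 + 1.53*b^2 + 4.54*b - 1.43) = -0.07*b^5 - 0.33*b^4 - 2.52*b^3 + 1.51*b^2 + 3.73*b - 1.23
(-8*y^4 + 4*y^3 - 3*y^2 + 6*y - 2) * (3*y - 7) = -24*y^5 + 68*y^4 - 37*y^3 + 39*y^2 - 48*y + 14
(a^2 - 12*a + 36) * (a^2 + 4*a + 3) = a^4 - 8*a^3 - 9*a^2 + 108*a + 108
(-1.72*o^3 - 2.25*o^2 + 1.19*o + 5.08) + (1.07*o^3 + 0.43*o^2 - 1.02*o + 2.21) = -0.65*o^3 - 1.82*o^2 + 0.17*o + 7.29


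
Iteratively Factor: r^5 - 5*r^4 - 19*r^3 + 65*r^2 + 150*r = (r + 2)*(r^4 - 7*r^3 - 5*r^2 + 75*r) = (r - 5)*(r + 2)*(r^3 - 2*r^2 - 15*r) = (r - 5)*(r + 2)*(r + 3)*(r^2 - 5*r) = (r - 5)^2*(r + 2)*(r + 3)*(r)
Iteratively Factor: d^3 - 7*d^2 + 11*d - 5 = (d - 1)*(d^2 - 6*d + 5) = (d - 1)^2*(d - 5)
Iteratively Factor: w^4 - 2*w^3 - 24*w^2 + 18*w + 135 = (w - 3)*(w^3 + w^2 - 21*w - 45) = (w - 5)*(w - 3)*(w^2 + 6*w + 9) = (w - 5)*(w - 3)*(w + 3)*(w + 3)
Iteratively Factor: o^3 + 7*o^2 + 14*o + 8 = (o + 4)*(o^2 + 3*o + 2) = (o + 1)*(o + 4)*(o + 2)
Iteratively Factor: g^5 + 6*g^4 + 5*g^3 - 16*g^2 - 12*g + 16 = (g + 2)*(g^4 + 4*g^3 - 3*g^2 - 10*g + 8) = (g - 1)*(g + 2)*(g^3 + 5*g^2 + 2*g - 8) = (g - 1)^2*(g + 2)*(g^2 + 6*g + 8) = (g - 1)^2*(g + 2)^2*(g + 4)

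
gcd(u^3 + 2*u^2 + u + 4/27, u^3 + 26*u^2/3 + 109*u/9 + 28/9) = u^2 + 5*u/3 + 4/9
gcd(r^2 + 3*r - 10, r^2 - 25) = r + 5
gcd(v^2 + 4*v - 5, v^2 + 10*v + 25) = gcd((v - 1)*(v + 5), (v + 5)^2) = v + 5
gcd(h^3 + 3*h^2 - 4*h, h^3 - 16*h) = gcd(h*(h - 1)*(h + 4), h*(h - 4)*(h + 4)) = h^2 + 4*h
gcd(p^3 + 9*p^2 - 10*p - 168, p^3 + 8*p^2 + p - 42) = p + 7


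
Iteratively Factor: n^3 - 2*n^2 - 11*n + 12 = (n - 4)*(n^2 + 2*n - 3) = (n - 4)*(n - 1)*(n + 3)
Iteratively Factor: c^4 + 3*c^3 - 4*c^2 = (c + 4)*(c^3 - c^2) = c*(c + 4)*(c^2 - c) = c^2*(c + 4)*(c - 1)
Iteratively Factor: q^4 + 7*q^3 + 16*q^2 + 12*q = (q + 3)*(q^3 + 4*q^2 + 4*q) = (q + 2)*(q + 3)*(q^2 + 2*q) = (q + 2)^2*(q + 3)*(q)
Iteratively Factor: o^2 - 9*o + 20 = (o - 4)*(o - 5)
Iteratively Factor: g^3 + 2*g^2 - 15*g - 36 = (g + 3)*(g^2 - g - 12) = (g - 4)*(g + 3)*(g + 3)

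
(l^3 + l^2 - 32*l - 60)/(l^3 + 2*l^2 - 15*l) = (l^2 - 4*l - 12)/(l*(l - 3))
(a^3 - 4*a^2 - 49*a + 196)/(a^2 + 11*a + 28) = (a^2 - 11*a + 28)/(a + 4)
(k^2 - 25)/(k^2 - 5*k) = (k + 5)/k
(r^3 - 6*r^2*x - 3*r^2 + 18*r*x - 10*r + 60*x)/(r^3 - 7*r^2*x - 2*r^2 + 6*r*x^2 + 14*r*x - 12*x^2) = (-r^2 + 3*r + 10)/(-r^2 + r*x + 2*r - 2*x)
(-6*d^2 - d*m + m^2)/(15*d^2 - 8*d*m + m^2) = (-2*d - m)/(5*d - m)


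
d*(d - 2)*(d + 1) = d^3 - d^2 - 2*d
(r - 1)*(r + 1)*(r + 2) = r^3 + 2*r^2 - r - 2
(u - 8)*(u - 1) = u^2 - 9*u + 8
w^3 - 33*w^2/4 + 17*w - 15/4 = (w - 5)*(w - 3)*(w - 1/4)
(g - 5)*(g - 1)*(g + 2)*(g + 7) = g^4 + 3*g^3 - 35*g^2 - 39*g + 70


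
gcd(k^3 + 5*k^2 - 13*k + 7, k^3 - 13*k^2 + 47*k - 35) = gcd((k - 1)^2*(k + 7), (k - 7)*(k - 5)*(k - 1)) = k - 1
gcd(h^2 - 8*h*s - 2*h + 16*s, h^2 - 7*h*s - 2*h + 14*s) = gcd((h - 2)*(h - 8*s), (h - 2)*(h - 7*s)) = h - 2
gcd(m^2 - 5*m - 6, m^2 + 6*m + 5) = m + 1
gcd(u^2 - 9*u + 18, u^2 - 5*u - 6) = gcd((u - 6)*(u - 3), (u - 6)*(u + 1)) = u - 6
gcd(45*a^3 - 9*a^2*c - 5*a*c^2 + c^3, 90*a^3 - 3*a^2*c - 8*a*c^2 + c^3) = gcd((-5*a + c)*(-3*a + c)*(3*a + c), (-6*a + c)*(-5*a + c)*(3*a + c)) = 15*a^2 + 2*a*c - c^2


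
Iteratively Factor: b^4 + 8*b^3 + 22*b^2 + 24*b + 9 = (b + 1)*(b^3 + 7*b^2 + 15*b + 9) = (b + 1)*(b + 3)*(b^2 + 4*b + 3) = (b + 1)^2*(b + 3)*(b + 3)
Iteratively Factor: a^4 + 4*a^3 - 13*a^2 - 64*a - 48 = (a + 4)*(a^3 - 13*a - 12) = (a + 1)*(a + 4)*(a^2 - a - 12) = (a - 4)*(a + 1)*(a + 4)*(a + 3)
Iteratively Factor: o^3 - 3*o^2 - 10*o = (o)*(o^2 - 3*o - 10) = o*(o + 2)*(o - 5)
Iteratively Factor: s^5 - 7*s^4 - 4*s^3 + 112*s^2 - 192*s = (s - 4)*(s^4 - 3*s^3 - 16*s^2 + 48*s) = s*(s - 4)*(s^3 - 3*s^2 - 16*s + 48) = s*(s - 4)*(s - 3)*(s^2 - 16) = s*(s - 4)^2*(s - 3)*(s + 4)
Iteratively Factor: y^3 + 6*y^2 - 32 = (y + 4)*(y^2 + 2*y - 8) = (y + 4)^2*(y - 2)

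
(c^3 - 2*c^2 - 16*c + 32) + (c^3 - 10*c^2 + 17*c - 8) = 2*c^3 - 12*c^2 + c + 24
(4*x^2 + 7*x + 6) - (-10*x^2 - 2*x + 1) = 14*x^2 + 9*x + 5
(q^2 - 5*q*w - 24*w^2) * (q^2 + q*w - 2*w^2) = q^4 - 4*q^3*w - 31*q^2*w^2 - 14*q*w^3 + 48*w^4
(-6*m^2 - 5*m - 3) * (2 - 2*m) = 12*m^3 - 2*m^2 - 4*m - 6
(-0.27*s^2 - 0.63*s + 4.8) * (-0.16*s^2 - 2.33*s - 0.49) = 0.0432*s^4 + 0.7299*s^3 + 0.8322*s^2 - 10.8753*s - 2.352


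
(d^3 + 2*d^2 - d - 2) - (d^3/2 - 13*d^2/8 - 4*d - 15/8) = d^3/2 + 29*d^2/8 + 3*d - 1/8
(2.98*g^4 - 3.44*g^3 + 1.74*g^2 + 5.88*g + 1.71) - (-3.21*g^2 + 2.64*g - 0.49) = 2.98*g^4 - 3.44*g^3 + 4.95*g^2 + 3.24*g + 2.2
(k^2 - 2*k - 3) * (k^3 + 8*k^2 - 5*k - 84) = k^5 + 6*k^4 - 24*k^3 - 98*k^2 + 183*k + 252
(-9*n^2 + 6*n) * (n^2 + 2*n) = -9*n^4 - 12*n^3 + 12*n^2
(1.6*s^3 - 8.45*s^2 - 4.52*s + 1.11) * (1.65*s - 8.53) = 2.64*s^4 - 27.5905*s^3 + 64.6205*s^2 + 40.3871*s - 9.4683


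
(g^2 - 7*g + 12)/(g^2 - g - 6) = (g - 4)/(g + 2)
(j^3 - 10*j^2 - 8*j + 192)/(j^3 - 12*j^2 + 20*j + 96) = (j + 4)/(j + 2)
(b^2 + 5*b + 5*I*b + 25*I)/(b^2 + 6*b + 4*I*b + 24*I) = (b^2 + b*(5 + 5*I) + 25*I)/(b^2 + b*(6 + 4*I) + 24*I)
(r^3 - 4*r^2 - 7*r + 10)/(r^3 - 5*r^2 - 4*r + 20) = (r - 1)/(r - 2)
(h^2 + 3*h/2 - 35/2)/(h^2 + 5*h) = (h - 7/2)/h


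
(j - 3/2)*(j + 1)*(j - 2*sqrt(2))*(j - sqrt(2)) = j^4 - 3*sqrt(2)*j^3 - j^3/2 + 3*sqrt(2)*j^2/2 + 5*j^2/2 - 2*j + 9*sqrt(2)*j/2 - 6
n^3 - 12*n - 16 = (n - 4)*(n + 2)^2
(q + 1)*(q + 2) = q^2 + 3*q + 2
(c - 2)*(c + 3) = c^2 + c - 6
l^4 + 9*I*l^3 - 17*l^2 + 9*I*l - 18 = (l - I)*(l + I)*(l + 3*I)*(l + 6*I)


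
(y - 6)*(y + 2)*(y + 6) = y^3 + 2*y^2 - 36*y - 72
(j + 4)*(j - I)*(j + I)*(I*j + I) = I*j^4 + 5*I*j^3 + 5*I*j^2 + 5*I*j + 4*I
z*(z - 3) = z^2 - 3*z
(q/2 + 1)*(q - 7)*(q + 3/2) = q^3/2 - 7*q^2/4 - 43*q/4 - 21/2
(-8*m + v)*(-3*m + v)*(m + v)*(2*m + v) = 48*m^4 + 50*m^3*v - 7*m^2*v^2 - 8*m*v^3 + v^4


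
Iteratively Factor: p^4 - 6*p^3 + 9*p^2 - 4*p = (p - 4)*(p^3 - 2*p^2 + p) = p*(p - 4)*(p^2 - 2*p + 1) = p*(p - 4)*(p - 1)*(p - 1)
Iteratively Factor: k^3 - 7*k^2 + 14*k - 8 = (k - 1)*(k^2 - 6*k + 8) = (k - 2)*(k - 1)*(k - 4)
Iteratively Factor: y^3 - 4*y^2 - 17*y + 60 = (y - 5)*(y^2 + y - 12) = (y - 5)*(y - 3)*(y + 4)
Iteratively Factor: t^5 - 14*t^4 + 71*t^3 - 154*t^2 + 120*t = (t - 5)*(t^4 - 9*t^3 + 26*t^2 - 24*t) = (t - 5)*(t - 3)*(t^3 - 6*t^2 + 8*t) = (t - 5)*(t - 4)*(t - 3)*(t^2 - 2*t) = t*(t - 5)*(t - 4)*(t - 3)*(t - 2)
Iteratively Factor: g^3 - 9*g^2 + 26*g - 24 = (g - 2)*(g^2 - 7*g + 12) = (g - 4)*(g - 2)*(g - 3)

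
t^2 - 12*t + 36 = (t - 6)^2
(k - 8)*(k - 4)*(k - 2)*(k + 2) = k^4 - 12*k^3 + 28*k^2 + 48*k - 128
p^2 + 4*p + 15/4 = (p + 3/2)*(p + 5/2)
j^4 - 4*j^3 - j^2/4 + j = j*(j - 4)*(j - 1/2)*(j + 1/2)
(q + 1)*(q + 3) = q^2 + 4*q + 3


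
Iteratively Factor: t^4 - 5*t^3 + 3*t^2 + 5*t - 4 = (t + 1)*(t^3 - 6*t^2 + 9*t - 4) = (t - 1)*(t + 1)*(t^2 - 5*t + 4) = (t - 4)*(t - 1)*(t + 1)*(t - 1)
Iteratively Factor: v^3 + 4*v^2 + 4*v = (v + 2)*(v^2 + 2*v) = v*(v + 2)*(v + 2)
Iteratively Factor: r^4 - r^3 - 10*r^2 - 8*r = (r + 1)*(r^3 - 2*r^2 - 8*r) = (r + 1)*(r + 2)*(r^2 - 4*r) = (r - 4)*(r + 1)*(r + 2)*(r)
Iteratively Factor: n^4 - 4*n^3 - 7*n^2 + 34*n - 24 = (n - 4)*(n^3 - 7*n + 6) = (n - 4)*(n - 1)*(n^2 + n - 6) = (n - 4)*(n - 1)*(n + 3)*(n - 2)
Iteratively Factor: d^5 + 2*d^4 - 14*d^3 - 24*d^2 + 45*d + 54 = (d + 3)*(d^4 - d^3 - 11*d^2 + 9*d + 18) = (d + 1)*(d + 3)*(d^3 - 2*d^2 - 9*d + 18) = (d - 2)*(d + 1)*(d + 3)*(d^2 - 9) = (d - 3)*(d - 2)*(d + 1)*(d + 3)*(d + 3)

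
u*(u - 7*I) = u^2 - 7*I*u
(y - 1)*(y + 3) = y^2 + 2*y - 3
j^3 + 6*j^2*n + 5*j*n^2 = j*(j + n)*(j + 5*n)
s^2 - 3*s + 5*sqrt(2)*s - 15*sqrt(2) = (s - 3)*(s + 5*sqrt(2))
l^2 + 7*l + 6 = (l + 1)*(l + 6)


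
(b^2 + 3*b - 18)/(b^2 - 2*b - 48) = (b - 3)/(b - 8)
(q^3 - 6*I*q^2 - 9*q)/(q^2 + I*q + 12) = q*(q - 3*I)/(q + 4*I)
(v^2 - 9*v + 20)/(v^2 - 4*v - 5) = (v - 4)/(v + 1)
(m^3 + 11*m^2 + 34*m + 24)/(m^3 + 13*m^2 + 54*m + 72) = (m + 1)/(m + 3)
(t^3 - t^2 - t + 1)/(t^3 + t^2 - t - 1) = (t - 1)/(t + 1)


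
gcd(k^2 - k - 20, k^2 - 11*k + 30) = k - 5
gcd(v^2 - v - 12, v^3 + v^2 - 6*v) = v + 3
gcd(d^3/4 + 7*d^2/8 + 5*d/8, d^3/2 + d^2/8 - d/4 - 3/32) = 1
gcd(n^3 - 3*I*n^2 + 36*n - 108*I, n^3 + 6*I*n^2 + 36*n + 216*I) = n^2 + 36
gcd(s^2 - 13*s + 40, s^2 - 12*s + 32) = s - 8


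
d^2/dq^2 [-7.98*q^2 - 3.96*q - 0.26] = -15.9600000000000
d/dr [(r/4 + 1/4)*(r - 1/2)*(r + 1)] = 3*r*(r + 1)/4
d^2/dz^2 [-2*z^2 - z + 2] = -4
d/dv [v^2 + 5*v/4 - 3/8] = 2*v + 5/4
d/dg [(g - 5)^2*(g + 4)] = 3*(g - 5)*(g + 1)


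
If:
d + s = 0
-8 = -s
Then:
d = -8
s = 8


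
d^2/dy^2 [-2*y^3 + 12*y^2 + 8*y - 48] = 24 - 12*y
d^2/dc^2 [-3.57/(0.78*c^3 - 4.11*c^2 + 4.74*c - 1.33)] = ((16.7076*c - 29.3454)*(0.78*c^3 - 4.11*c^2 + 4.74*c - 1.33) - 3.57*(2.34*c^2 - 8.22*c + 4.74)*(4.68*c^2 - 16.44*c + 9.48))/(0.78*c^3 - 4.11*c^2 + 4.74*c - 1.33)^3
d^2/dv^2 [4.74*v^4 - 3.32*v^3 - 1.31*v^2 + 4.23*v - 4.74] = 56.88*v^2 - 19.92*v - 2.62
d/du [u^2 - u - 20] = 2*u - 1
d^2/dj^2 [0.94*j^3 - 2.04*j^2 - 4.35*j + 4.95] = 5.64*j - 4.08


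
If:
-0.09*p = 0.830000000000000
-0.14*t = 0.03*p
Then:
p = -9.22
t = 1.98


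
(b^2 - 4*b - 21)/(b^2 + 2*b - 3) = (b - 7)/(b - 1)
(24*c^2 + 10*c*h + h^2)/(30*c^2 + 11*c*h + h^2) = (4*c + h)/(5*c + h)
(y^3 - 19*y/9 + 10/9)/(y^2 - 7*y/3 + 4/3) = (9*y^2 + 9*y - 10)/(3*(3*y - 4))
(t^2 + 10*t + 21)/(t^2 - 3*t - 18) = (t + 7)/(t - 6)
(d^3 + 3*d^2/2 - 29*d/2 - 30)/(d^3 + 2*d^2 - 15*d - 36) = (d + 5/2)/(d + 3)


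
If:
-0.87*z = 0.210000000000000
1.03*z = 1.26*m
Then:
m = -0.20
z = -0.24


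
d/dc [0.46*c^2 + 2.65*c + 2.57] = 0.92*c + 2.65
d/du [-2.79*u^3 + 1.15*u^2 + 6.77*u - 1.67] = -8.37*u^2 + 2.3*u + 6.77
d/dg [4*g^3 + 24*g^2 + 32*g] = 12*g^2 + 48*g + 32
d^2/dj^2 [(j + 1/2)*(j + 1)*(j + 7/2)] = 6*j + 10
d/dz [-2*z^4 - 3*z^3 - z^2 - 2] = z*(-8*z^2 - 9*z - 2)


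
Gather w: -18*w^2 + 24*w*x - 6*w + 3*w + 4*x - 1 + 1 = -18*w^2 + w*(24*x - 3) + 4*x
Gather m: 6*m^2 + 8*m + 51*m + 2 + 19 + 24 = 6*m^2 + 59*m + 45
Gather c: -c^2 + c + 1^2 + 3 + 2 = -c^2 + c + 6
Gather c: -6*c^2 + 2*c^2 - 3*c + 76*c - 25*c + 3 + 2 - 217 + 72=-4*c^2 + 48*c - 140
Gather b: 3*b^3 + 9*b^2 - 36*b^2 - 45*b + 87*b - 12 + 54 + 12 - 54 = 3*b^3 - 27*b^2 + 42*b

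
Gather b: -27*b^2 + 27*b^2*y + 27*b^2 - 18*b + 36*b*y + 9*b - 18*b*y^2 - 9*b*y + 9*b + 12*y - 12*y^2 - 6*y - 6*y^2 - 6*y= 27*b^2*y + b*(-18*y^2 + 27*y) - 18*y^2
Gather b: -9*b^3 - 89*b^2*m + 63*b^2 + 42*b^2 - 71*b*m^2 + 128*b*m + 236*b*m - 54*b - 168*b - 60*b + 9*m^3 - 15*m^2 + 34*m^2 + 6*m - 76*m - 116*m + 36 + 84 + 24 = -9*b^3 + b^2*(105 - 89*m) + b*(-71*m^2 + 364*m - 282) + 9*m^3 + 19*m^2 - 186*m + 144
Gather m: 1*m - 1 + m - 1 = 2*m - 2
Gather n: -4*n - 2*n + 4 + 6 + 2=12 - 6*n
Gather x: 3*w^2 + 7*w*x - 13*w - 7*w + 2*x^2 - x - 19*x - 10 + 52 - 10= 3*w^2 - 20*w + 2*x^2 + x*(7*w - 20) + 32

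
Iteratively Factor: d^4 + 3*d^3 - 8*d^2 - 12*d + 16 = (d - 1)*(d^3 + 4*d^2 - 4*d - 16) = (d - 1)*(d + 4)*(d^2 - 4) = (d - 1)*(d + 2)*(d + 4)*(d - 2)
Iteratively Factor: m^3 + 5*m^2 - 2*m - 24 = (m - 2)*(m^2 + 7*m + 12) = (m - 2)*(m + 3)*(m + 4)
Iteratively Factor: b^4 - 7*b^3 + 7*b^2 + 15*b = (b + 1)*(b^3 - 8*b^2 + 15*b) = (b - 5)*(b + 1)*(b^2 - 3*b) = (b - 5)*(b - 3)*(b + 1)*(b)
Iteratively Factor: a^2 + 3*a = (a + 3)*(a)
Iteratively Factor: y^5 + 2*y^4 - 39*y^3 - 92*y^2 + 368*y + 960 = (y + 4)*(y^4 - 2*y^3 - 31*y^2 + 32*y + 240) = (y + 4)^2*(y^3 - 6*y^2 - 7*y + 60) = (y + 3)*(y + 4)^2*(y^2 - 9*y + 20) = (y - 5)*(y + 3)*(y + 4)^2*(y - 4)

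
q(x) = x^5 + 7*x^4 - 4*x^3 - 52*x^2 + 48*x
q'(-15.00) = 157533.00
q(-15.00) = -403920.00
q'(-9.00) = 12405.00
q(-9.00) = -14850.00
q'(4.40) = 3617.28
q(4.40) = 3136.57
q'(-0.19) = 67.14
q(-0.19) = -10.96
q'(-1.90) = 75.39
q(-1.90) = -185.02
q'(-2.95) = -89.79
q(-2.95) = -184.72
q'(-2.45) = -0.85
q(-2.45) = -206.97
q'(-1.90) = 75.39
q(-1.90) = -185.02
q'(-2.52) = -12.57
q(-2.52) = -206.50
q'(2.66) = 463.76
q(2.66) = 168.08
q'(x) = 5*x^4 + 28*x^3 - 12*x^2 - 104*x + 48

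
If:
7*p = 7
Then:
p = 1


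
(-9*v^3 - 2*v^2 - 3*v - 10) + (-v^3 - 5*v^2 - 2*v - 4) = -10*v^3 - 7*v^2 - 5*v - 14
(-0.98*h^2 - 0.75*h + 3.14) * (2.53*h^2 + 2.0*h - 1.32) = -2.4794*h^4 - 3.8575*h^3 + 7.7378*h^2 + 7.27*h - 4.1448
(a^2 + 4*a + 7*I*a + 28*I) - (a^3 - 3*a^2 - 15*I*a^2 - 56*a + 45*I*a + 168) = -a^3 + 4*a^2 + 15*I*a^2 + 60*a - 38*I*a - 168 + 28*I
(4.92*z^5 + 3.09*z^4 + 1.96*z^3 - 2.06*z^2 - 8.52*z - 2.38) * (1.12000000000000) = 5.5104*z^5 + 3.4608*z^4 + 2.1952*z^3 - 2.3072*z^2 - 9.5424*z - 2.6656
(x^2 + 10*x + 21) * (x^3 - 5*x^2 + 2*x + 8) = x^5 + 5*x^4 - 27*x^3 - 77*x^2 + 122*x + 168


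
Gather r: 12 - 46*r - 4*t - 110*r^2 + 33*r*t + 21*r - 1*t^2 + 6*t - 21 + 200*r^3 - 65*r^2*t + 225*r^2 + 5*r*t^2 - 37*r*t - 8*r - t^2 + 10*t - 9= 200*r^3 + r^2*(115 - 65*t) + r*(5*t^2 - 4*t - 33) - 2*t^2 + 12*t - 18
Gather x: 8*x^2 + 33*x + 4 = 8*x^2 + 33*x + 4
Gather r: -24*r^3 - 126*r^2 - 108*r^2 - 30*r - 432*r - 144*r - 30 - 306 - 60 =-24*r^3 - 234*r^2 - 606*r - 396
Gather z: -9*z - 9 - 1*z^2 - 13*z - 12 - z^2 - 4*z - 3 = -2*z^2 - 26*z - 24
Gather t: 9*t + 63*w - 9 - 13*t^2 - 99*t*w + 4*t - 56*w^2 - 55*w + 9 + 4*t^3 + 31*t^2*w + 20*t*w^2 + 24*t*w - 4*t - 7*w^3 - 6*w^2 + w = 4*t^3 + t^2*(31*w - 13) + t*(20*w^2 - 75*w + 9) - 7*w^3 - 62*w^2 + 9*w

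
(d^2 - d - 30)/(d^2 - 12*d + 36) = (d + 5)/(d - 6)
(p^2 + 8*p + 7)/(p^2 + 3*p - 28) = (p + 1)/(p - 4)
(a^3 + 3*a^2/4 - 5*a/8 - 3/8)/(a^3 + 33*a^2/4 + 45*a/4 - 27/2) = (2*a^2 + 3*a + 1)/(2*(a^2 + 9*a + 18))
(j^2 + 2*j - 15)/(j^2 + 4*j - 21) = (j + 5)/(j + 7)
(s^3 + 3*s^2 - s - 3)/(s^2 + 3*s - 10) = (s^3 + 3*s^2 - s - 3)/(s^2 + 3*s - 10)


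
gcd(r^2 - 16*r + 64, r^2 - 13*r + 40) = r - 8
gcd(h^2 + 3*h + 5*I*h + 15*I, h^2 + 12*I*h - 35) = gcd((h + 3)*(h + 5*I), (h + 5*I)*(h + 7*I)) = h + 5*I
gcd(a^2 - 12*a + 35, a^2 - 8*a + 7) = a - 7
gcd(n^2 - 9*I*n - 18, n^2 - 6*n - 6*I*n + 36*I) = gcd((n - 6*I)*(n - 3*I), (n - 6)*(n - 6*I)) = n - 6*I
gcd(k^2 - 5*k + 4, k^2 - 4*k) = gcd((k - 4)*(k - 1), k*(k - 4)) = k - 4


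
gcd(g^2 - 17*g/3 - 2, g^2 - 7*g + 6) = g - 6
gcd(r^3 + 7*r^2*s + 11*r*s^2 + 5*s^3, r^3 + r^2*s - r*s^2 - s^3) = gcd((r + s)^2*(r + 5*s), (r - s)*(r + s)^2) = r^2 + 2*r*s + s^2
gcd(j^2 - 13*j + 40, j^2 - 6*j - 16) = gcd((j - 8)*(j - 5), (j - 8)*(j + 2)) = j - 8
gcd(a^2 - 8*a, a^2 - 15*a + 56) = a - 8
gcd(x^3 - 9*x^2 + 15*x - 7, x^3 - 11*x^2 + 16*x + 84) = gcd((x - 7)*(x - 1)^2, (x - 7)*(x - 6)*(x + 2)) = x - 7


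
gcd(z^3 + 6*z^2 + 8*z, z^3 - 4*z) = z^2 + 2*z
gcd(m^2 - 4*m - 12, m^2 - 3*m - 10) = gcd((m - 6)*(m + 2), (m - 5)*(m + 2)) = m + 2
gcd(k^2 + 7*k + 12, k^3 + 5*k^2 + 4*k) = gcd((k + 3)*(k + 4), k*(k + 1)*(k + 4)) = k + 4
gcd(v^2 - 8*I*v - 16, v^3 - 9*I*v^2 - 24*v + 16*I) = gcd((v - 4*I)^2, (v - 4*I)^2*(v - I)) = v^2 - 8*I*v - 16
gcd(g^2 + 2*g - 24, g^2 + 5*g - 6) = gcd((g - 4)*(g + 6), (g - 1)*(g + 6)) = g + 6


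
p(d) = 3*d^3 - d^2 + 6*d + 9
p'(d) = 9*d^2 - 2*d + 6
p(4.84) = 354.75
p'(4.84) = 207.15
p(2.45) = 61.82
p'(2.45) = 55.12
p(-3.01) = -99.93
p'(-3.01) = 93.56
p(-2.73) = -75.87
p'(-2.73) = 78.54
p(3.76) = 176.89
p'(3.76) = 125.72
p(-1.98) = -30.09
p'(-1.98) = 45.24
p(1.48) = 25.41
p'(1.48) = 22.75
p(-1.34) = -8.05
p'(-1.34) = 24.84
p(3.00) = 99.00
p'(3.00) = 81.00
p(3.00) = 99.00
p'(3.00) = 81.00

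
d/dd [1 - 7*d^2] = -14*d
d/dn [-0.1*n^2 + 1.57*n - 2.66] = 1.57 - 0.2*n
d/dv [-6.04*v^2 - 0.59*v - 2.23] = -12.08*v - 0.59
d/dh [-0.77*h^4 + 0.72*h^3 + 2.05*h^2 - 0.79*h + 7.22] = -3.08*h^3 + 2.16*h^2 + 4.1*h - 0.79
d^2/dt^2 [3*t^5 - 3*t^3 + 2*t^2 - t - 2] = 60*t^3 - 18*t + 4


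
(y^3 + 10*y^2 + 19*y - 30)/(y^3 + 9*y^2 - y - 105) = (y^2 + 5*y - 6)/(y^2 + 4*y - 21)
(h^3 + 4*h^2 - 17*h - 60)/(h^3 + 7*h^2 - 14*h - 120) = (h + 3)/(h + 6)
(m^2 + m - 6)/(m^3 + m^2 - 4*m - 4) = (m + 3)/(m^2 + 3*m + 2)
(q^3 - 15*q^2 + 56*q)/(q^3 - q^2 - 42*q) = (q - 8)/(q + 6)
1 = 1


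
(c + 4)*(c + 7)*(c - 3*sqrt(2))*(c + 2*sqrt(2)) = c^4 - sqrt(2)*c^3 + 11*c^3 - 11*sqrt(2)*c^2 + 16*c^2 - 132*c - 28*sqrt(2)*c - 336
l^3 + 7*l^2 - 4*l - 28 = (l - 2)*(l + 2)*(l + 7)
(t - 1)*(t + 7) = t^2 + 6*t - 7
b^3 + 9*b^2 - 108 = (b - 3)*(b + 6)^2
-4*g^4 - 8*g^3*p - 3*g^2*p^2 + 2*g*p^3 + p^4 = (-2*g + p)*(g + p)^2*(2*g + p)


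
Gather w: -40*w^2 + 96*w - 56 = -40*w^2 + 96*w - 56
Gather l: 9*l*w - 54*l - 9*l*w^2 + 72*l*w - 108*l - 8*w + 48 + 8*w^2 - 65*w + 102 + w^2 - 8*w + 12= l*(-9*w^2 + 81*w - 162) + 9*w^2 - 81*w + 162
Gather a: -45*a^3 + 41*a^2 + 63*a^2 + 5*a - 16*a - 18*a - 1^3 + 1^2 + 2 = -45*a^3 + 104*a^2 - 29*a + 2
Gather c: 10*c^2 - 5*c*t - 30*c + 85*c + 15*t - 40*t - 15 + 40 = 10*c^2 + c*(55 - 5*t) - 25*t + 25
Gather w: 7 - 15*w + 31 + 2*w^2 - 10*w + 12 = 2*w^2 - 25*w + 50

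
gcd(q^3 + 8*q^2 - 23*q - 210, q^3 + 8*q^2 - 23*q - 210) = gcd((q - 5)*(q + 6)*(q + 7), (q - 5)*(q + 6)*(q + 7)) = q^3 + 8*q^2 - 23*q - 210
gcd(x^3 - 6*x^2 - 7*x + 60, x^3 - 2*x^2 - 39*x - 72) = x + 3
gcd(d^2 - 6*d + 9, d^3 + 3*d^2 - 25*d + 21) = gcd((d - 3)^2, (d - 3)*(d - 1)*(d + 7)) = d - 3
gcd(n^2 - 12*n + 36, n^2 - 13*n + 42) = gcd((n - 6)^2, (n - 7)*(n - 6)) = n - 6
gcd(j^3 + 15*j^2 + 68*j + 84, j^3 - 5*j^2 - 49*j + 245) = j + 7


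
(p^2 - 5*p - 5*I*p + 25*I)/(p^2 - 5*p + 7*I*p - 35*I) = (p - 5*I)/(p + 7*I)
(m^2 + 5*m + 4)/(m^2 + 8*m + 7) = (m + 4)/(m + 7)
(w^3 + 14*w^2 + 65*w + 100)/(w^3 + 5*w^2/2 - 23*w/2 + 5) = 2*(w^2 + 9*w + 20)/(2*w^2 - 5*w + 2)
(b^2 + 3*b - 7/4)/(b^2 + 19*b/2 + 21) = (b - 1/2)/(b + 6)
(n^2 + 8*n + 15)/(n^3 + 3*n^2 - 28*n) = (n^2 + 8*n + 15)/(n*(n^2 + 3*n - 28))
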